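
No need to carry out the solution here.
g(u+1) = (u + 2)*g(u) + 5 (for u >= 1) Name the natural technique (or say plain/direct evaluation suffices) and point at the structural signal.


Technique: a summation factor — one-term recursion with variable weight u + 2 is solved by product normalization, not by root-finding.


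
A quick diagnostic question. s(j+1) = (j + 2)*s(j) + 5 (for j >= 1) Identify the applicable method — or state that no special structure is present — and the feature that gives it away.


Method: a summation factor — normalize by the running product of j + 2: the left side becomes a difference, and differences sum.


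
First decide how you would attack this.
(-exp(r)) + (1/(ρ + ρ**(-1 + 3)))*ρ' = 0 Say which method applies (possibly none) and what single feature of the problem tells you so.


Method: separation of variables — a product of single-variable factors, exp(r) and (ρ + ρ**(-1 + 3)) — the textbook separable form. This doubles as a Bernoulli equation in the unknown as written; dividing and integrating works on it directly.


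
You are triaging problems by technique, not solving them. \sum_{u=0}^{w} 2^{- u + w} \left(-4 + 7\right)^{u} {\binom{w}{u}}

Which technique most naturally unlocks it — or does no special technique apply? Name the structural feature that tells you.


Verdict: the binomial theorem — {\binom{w}{u}} weighting matched powers of (-4 + 7) and 2 is the expanded form of ((-4 + 7) + 2)^w — fold it back up.


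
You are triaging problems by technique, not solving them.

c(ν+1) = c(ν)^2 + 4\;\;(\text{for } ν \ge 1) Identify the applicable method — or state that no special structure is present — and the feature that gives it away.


Diagnosis: no special technique — each new value is a nonlinear function of earlier ones — scaling arguments and superposition both fail.


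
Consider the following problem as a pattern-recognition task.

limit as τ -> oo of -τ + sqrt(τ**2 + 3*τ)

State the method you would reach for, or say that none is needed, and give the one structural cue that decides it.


Diagnosis: conjugate multiplication — divergence minus divergence hides a finite answer — expose it by pairing sqrt(τ**2 + 3*τ) - τ with its conjugate.


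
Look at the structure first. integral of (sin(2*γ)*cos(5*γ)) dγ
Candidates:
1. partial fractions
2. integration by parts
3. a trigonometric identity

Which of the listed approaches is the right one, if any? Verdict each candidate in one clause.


Best approach: a trigonometric identity — sin(2*γ)*cos(5*γ) mixes two frequencies; the product-to-sum identity splits it into single-frequency sinusoids.
- partial fractions: there is no rational-function structure to decompose.
- integration by parts — not the fit here: there is no polynomial factor to ladder down — parts can still close the trigonometric product by recursion, though the identity rewrite is the direct route.
- a trigonometric identity: a fit — the right tool for this form.


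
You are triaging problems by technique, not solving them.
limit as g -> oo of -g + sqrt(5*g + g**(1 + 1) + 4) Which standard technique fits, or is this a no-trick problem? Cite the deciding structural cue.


Diagnosis: conjugate multiplication — the difference sqrt(5*g + g**(1 + 1) + 4) - g is an ∞ − ∞ stalemate; its conjugate partner breaks the tie.


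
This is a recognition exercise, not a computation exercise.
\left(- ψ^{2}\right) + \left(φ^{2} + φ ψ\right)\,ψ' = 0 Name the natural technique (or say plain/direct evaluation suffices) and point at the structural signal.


Technique: the homogeneous substitution — the slope's numerator and denominator share total degree; set v = ψ/φ and the equation drops to separable form. A Bernoulli substitution after rearrangement (possibly exchanging dependent and independent variable) is a fair alternative; the homogeneous route works on the equation as it stands.


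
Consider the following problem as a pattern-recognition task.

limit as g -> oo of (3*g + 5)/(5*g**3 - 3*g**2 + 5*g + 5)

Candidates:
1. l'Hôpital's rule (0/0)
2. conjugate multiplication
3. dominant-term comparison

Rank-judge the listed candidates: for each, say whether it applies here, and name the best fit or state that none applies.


Technique: dominant-term comparison — at large g only the top-degree terms survive; compare the leading terms and the limit falls out.
- l'Hôpital's rule (0/0) — as a single quotient the expression runs to ∞/∞ at the limit point — an at-infinity form of the rule would apply, though the leading-growth comparison is the direct reading.
- conjugate multiplication — the conjugate move applies to radical differences, which this is not.
- dominant-term comparison: yes — fits the structure here.


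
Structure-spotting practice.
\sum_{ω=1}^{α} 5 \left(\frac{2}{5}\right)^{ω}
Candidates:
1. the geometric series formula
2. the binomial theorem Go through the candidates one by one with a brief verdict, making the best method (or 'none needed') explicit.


Method: the geometric series formula — the ratio of consecutive terms is the constant \frac{2}{5}, independent of the index — a geometric sum.
- the geometric series formula — yes, a natural case for it.
- the binomial theorem — the terms lack the binomial-coefficient-weighted complementary-power pattern of an expansion.


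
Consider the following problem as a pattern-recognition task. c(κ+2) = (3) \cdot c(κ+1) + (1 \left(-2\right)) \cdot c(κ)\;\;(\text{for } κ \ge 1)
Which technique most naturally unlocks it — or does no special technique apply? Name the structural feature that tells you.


Verdict: the characteristic-root method — shift-invariance with fixed coefficients calls for exponential trials; the characteristic polynomial finds every r^κ.


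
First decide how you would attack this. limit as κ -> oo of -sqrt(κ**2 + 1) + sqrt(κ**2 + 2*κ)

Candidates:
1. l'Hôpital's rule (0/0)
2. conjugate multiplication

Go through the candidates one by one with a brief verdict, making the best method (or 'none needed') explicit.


Method: conjugate multiplication — sqrt(κ**2 + 2*κ) and sqrt(κ**2 + 1) both blow up, but their difference is tame once the conjugate rationalizes it.
- l'Hôpital's rule (0/0) — no quotient structure at all: the clash is ∞ minus ∞, which rationalizing converts into a tractable ratio.
- conjugate multiplication: applicable, and directly so.


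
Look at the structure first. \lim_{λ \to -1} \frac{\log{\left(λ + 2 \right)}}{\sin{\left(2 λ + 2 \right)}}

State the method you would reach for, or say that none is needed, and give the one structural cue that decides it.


Diagnosis: l'Hôpital's rule (0/0) — numerator and denominator both vanish at -1 — a genuine 0/0 form, which is exactly when l'Hôpital applies. A local series expansion at the point resolves it as well; the rule is the packaged version of that step.


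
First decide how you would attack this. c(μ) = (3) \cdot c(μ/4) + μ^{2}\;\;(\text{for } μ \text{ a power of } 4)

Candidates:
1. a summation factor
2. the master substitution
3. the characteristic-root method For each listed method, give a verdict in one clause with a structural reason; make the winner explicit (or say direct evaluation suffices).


Diagnosis: the master substitution — the argument contracts 4-fold per step: reindex μ exponentially and solve the linear recurrence in the new index.
- a summation factor: the recursion divides its index rather than shifting it — there is no previous-term chain for a summation factor to telescope.
- the master substitution — yes, a natural case for it.
- the characteristic-root method: the recursion divides its index rather than shifting it — outside the constant-shift family the root method covers.


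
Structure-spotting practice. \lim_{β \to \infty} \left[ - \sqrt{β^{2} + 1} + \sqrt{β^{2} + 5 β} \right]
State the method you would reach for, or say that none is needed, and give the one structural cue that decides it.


Verdict: conjugate multiplication — infinity minus infinity with a radical in play — multiply by the conjugate so the divergences of \sqrt{β^{2} + 5 β} and \sqrt{β^{2} + 1} annihilate.


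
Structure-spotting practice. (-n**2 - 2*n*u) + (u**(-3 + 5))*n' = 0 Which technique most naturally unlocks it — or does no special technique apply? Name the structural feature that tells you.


Best approach: the homogeneous substitution — the slope's numerator and denominator share total degree; set v = n/u and the equation drops to separable form. A Bernoulli rewrite works here as the equation stands — the homogeneous substitution is the more immediate reading.


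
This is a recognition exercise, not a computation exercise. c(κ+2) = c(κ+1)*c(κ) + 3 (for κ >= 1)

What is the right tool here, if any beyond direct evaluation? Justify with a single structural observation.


Method: no special technique — each new value is a nonlinear function of earlier ones — scaling arguments and superposition both fail.


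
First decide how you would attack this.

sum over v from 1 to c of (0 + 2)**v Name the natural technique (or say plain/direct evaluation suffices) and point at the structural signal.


Best approach: the geometric series formula — term-over-term division gives 2 every time — index-free ratio, geometric sum formula applies.


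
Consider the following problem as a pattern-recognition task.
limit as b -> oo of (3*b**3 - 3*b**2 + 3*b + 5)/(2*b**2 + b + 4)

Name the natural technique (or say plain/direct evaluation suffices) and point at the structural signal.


Best approach: dominant-term comparison — divide by the highest power of b present: lower-order terms vanish and the dominant ratio remains. Viewed as a single quotient this is an ∞/∞ form — an at-infinity application of l'Hôpital's rule would also resolve it; comparing leading growth reads the answer without differentiating.


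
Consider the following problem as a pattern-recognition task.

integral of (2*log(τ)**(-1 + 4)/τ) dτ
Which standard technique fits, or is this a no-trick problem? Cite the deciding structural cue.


Method: u-substitution — viewed as a product, the integrand is a composition evaluated at log(τ) times (a constant multiple of) that inner expression's derivative, so u = log(τ) makes it elementary.


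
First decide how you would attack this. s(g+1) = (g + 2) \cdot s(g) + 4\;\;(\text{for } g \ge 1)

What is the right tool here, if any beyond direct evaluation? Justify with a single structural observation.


Diagnosis: a summation factor — first-order, linear, moving coefficient g + 2: the discrete analogue of an integrating factor handles it.


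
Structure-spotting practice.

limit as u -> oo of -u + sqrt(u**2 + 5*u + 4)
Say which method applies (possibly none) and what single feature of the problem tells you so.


Technique: conjugate multiplication — the ∞ − ∞ radical form is the exact trigger for the conjugate maneuver.


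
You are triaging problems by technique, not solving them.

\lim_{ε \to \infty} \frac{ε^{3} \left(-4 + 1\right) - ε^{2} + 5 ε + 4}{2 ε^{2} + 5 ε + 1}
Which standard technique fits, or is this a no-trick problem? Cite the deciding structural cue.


Diagnosis: dominant-term comparison — divide by the highest power of ε present: lower-order terms vanish and the dominant ratio remains. l'Hôpital's at-infinity variant applies to the expression viewed as a single quotient; the leading-term comparison is the direct route.


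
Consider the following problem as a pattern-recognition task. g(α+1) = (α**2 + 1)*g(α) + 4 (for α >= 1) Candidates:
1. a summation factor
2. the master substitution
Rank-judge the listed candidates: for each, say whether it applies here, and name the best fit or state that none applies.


Diagnosis: a summation factor — because the multiplier α**2 + 1 is index-dependent, divide through by its running product and sum the resulting differences.
- a summation factor: yes — fits the structure here.
- the master substitution — the recursion steps by a constant offset, so exponential reindexing is pointless.


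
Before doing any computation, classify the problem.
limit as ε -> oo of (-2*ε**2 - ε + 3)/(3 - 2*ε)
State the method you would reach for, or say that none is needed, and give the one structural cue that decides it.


Diagnosis: dominant-term comparison — growth-rate triage: the leading powers of ε decide the limit, everything else is noise. As a single quotient, the ∞/∞ shape would yield to repeated differentiation as well — the growth comparison gets there in one look.


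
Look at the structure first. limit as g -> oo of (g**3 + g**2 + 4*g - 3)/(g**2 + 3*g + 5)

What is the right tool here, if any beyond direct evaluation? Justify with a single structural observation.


Diagnosis: dominant-term comparison — divide through by the highest power of g; every lower-order term dies and the dominant terms decide the limit. As a single quotient, the ∞/∞ shape would yield to repeated differentiation as well — the growth comparison gets there in one look.


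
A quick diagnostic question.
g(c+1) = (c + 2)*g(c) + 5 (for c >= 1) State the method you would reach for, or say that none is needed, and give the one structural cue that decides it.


Technique: a summation factor — it is first-order linear but the coefficient c + 2 depends on the index, so multiply through by a summation factor to telescope it.


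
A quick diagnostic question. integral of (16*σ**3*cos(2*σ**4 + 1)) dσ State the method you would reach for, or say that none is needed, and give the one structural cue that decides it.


Method: u-substitution — viewed as a product, the integrand is a composition evaluated at 2*σ**4 + 1 times (a constant multiple of) that inner expression's derivative, so u = 2*σ**4 + 1 makes it elementary.


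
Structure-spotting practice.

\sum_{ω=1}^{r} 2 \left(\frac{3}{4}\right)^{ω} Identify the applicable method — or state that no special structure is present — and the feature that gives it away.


Best approach: the geometric series formula — the ratio of consecutive terms is the constant \frac{3}{4}, independent of the index — a geometric sum.


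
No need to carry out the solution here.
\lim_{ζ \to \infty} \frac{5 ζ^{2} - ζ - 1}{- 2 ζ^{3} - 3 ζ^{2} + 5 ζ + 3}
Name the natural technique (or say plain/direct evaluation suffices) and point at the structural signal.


Best approach: dominant-term comparison — as ζ grows, only the highest-degree terms matter — compare leading terms and read the limit off. Differentiating the expression as a single quotient would eventually settle it as well; matching dominant growth settles it immediately.


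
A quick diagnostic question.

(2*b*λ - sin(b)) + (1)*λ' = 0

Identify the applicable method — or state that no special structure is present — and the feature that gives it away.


Best approach: a linear integrating factor — λ appears only to the first power with coefficient 2*b — the classic integrating-factor setup.


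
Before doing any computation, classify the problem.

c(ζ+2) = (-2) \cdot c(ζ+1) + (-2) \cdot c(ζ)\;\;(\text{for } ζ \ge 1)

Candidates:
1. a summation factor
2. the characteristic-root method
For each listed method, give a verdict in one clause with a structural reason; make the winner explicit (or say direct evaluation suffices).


Diagnosis: the characteristic-root method — because shifting ζ leaves the equation's coefficients unchanged, exponential trials reduce it to algebra.
- a summation factor — the recurrence reaches back more than one step, outside the first-order family a summation factor normalizes.
- the characteristic-root method: applicable, and directly so.


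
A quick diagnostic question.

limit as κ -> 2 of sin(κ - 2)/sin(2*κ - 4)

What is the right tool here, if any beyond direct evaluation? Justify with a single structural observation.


Verdict: l'Hôpital's rule (0/0) — substituting 2 gives 0 over 0; differentiate top and bottom once and re-evaluate. Known elementary limits would finish this too — the rule just bypasses the case analysis.


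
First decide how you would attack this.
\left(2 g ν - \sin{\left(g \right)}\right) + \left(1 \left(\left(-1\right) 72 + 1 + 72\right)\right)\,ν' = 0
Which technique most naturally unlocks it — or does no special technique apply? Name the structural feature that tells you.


Method: a linear integrating factor — arrange it as ν' + 2 g·ν = (the forcing term) and the integrating factor does the rest.


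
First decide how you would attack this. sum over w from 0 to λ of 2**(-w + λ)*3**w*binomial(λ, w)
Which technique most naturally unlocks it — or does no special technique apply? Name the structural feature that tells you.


Diagnosis: the binomial theorem — the summand is term w of a binomial expansion in 3 and 2; the whole sum is a single power.


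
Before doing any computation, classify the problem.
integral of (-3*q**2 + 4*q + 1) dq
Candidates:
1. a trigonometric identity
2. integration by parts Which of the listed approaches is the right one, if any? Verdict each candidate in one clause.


Diagnosis: no special technique — a term-by-term power-rule job in q; no substitution or rearrangement earns its keep here.
- a trigonometric identity — with no trigonometric functions present, identity rewriting has no target.
- integration by parts: parts would only shuffle a directly integrable integrand.


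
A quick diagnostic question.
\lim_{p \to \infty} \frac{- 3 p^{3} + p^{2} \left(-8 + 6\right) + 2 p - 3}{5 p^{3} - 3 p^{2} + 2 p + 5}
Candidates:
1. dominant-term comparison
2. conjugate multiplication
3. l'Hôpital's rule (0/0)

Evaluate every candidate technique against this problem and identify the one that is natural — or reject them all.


Technique: dominant-term comparison — as p grows, only the highest-degree terms matter — compare leading terms and read the limit off.
- dominant-term comparison — a fit — the right tool for this form.
- conjugate multiplication: no difference of divergent radicals appears, so rationalizing has nothing to cancel.
- l'Hôpital's rule (0/0) — as a single quotient the expression runs to ∞/∞ at the limit point — an at-infinity form of the rule would apply, though the leading-growth comparison is the direct reading.


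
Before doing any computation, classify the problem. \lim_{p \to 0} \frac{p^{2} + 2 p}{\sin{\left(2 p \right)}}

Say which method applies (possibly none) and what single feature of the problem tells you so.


Best approach: l'Hôpital's rule (0/0) — substituting 0 gives 0 over 0; differentiate top and bottom once and re-evaluate. A first-order expansion at the point is an equally standard path; the rule packages it.


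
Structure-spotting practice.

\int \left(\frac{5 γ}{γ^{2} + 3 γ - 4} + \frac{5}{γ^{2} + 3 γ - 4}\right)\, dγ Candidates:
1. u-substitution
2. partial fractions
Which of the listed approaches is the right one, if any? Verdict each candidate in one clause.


Technique: partial fractions — break γ^{2} + 3 γ - 4 into its roots and the integral splits into logarithm-sized bites.
- u-substitution: no subexpression of the integrand serves as a whole-integral substitution inner — individual terms may offer their own, but none carries its derivative as a factor of the full integrand; a working change of variable would have to be constructed from outside the expression.
- partial fractions — applicable, and directly so.


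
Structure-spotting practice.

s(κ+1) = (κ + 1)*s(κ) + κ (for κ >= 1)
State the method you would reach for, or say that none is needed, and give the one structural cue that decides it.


Diagnosis: a summation factor — normalize by the running product of κ + 1: the left side becomes a difference, and differences sum.


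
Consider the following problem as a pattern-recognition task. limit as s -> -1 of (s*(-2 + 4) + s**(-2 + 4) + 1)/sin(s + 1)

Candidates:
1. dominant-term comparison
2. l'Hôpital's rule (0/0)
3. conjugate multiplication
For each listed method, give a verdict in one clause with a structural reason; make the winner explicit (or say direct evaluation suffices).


Diagnosis: l'Hôpital's rule (0/0) — plug in -1: top and bottom both hit zero, so differentiate each and retry. A local series expansion at the point resolves it as well; the rule is the packaged version of that step.
- dominant-term comparison: leading-power comparison does not apply to this form.
- l'Hôpital's rule (0/0) — applies; the problem has the shape this method handles.
- conjugate multiplication — rationalization has no target — no divergent radical difference appears.


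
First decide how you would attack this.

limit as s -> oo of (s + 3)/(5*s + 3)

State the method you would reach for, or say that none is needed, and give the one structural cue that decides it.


Method: dominant-term comparison — at large s only the top-degree terms survive; compare the leading terms and the limit falls out. Differentiating the expression as a single quotient would eventually settle it as well; matching dominant growth settles it immediately.


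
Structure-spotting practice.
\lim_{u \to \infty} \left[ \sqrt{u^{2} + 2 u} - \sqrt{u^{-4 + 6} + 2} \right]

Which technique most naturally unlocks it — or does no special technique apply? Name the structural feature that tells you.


Verdict: conjugate multiplication — neither \sqrt{u^{2} + 2 u} nor \sqrt{u^{-4 + 6} + 2} converges alone, so rewrite their difference as a conjugate-rationalized quotient first.


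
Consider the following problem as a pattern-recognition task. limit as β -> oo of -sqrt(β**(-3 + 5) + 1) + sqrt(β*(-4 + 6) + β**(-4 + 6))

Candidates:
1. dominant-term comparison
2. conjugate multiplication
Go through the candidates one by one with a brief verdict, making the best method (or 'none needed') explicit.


Best approach: conjugate multiplication — the difference sqrt(β*(-4 + 6) + β**(-4 + 6)) - sqrt(β**(-3 + 5) + 1) is an ∞ − ∞ stalemate; its conjugate partner breaks the tie.
- dominant-term comparison: no dominant power emerges to decide the limit by degree comparison.
- conjugate multiplication — applies; the problem has the shape this method handles.


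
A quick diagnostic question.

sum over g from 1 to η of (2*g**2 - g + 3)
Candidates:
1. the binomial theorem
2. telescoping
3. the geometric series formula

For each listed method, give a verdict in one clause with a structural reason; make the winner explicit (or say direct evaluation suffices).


Technique: no special technique — every summand is a constant multiple of a power of g — apply the standard power-sum identities one degree at a time.
- the binomial theorem: the summand does not match any term pattern of an expanded binomial power.
- telescoping: computed from the summand as displayed, the partial sums build up without the pairwise collapse telescoping exploits.
- the geometric series formula: the term-to-term ratio changes with the index, so the geometric formula cannot close it.


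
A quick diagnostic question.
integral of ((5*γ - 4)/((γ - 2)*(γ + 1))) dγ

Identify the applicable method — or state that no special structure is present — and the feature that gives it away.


Best approach: partial fractions — the bottom factors while the top stays lower-degree — split into simple fractions and integrate piece by piece.


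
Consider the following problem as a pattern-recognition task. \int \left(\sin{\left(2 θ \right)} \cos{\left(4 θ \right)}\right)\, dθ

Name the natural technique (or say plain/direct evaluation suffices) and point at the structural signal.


Method: a trigonometric identity — distinct frequencies under one product (\sin{\left(2 θ \right)} \cos{\left(4 θ \right)}): the product-to-sum identity is the systematic route to an integrable form.


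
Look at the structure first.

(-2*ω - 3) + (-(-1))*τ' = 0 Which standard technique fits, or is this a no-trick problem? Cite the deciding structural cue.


Method: no special technique — solved for the derivative, τ never appears on the right — this is a direct integration in ω, not a differential-equations problem at heart.


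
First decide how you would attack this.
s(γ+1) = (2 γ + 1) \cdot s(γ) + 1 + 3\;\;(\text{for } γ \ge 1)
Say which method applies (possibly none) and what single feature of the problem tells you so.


Technique: a summation factor — one-term recursion with variable weight 2 γ + 1 is solved by product normalization, not by root-finding.


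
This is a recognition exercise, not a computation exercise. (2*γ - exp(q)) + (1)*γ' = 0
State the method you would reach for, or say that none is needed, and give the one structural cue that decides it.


Diagnosis: a linear integrating factor — first power of γ, nonzero forcing: the integrating-factor recipe applies verbatim with p = 2.


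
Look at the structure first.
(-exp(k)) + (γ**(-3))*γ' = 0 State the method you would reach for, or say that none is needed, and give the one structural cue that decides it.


Technique: separation of variables — solved for the derivative, the right side splits multiplicatively into a function of each variable alone — divide and integrate each side. The equation is exact as it stands too — a potential function exists — though separation reads the split structure directly.


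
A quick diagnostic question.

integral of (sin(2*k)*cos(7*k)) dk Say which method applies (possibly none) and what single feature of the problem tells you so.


Verdict: a trigonometric identity — two sinusoids at different rates multiply in sin(2*k)*cos(7*k); the product-to-sum identity uncouples them.


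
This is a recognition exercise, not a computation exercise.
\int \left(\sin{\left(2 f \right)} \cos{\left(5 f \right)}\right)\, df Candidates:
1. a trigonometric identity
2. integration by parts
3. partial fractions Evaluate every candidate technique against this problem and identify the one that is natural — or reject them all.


Verdict: a trigonometric identity — two different frequencies multiply in \sin{\left(2 f \right)} \cos{\left(5 f \right)}; the product-to-sum formula separates them.
- a trigonometric identity — applies; the problem has the shape this method handles.
- integration by parts: not the fit here: there is no polynomial factor to ladder down — parts can still close the trigonometric product by recursion, though the identity rewrite is the direct route.
- partial fractions — the expression is not a ratio of polynomials that decomposes further.


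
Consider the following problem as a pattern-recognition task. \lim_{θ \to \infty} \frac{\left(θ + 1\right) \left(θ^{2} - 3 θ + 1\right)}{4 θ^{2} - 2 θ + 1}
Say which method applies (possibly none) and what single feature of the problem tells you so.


Technique: dominant-term comparison — divide through by the highest power of θ; every lower-order term dies and the dominant terms decide the limit. Viewed as a single quotient this is an ∞/∞ form — an at-infinity application of l'Hôpital's rule would also resolve it; comparing leading growth reads the answer without differentiating.


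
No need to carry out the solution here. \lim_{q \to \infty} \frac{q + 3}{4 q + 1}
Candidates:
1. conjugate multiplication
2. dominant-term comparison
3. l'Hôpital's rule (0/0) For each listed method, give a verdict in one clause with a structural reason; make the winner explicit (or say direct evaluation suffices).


Verdict: dominant-term comparison — divide through by the highest power of q; every lower-order term dies and the dominant terms decide the limit.
- conjugate multiplication: rationalization has no target — no divergent radical difference appears.
- dominant-term comparison — yes — fits the structure here.
- l'Hôpital's rule (0/0): viewed as a single quotient this runs to ∞/∞, not the 0/0 clash this candidate addresses; an at-infinity variant of the rule would resolve it, but comparing leading growth reads the answer without differentiating.


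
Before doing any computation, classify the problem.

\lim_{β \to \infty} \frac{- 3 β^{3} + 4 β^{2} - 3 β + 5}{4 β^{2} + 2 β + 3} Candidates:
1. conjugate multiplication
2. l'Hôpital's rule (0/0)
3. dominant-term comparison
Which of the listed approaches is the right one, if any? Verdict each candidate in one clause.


Technique: dominant-term comparison — at large β only the top-degree terms survive; compare the leading terms and the limit falls out.
- conjugate multiplication — no difference of divergent radicals appears, so rationalizing has nothing to cancel.
- l'Hôpital's rule (0/0) — no 0/0 form appears: written as one quotient, top and bottom both grow without bound, and the ratio is decided by their leading terms.
- dominant-term comparison: yes, a natural case for it.


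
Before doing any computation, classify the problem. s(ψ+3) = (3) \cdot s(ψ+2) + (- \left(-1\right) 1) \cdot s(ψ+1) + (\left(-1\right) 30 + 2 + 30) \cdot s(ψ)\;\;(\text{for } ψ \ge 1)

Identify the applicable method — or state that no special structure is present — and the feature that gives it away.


Method: the characteristic-root method — try a geometric ansatz r^ψ: constant coefficients turn the recurrence into one polynomial equation in r.


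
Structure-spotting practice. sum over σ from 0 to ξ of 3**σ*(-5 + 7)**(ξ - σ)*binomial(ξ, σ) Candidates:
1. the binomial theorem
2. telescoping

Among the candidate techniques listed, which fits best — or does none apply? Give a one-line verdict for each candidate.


Verdict: the binomial theorem — terms weighting binomial(ξ, σ) against matched powers of 3 and (-5 + 7) reassemble into (3 + (-5 + 7))^ξ by the binomial theorem.
- the binomial theorem — yes, a natural case for it.
- telescoping — as presented, consecutive terms share no shifted copy to cancel against — no rewrite is on display to change that.


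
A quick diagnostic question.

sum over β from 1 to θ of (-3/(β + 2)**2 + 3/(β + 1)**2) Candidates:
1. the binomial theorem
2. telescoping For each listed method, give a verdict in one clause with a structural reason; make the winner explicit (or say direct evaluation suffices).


Technique: telescoping — the summand is 3/(β + 1)**2 minus the same expression shifted by one, so consecutive terms cancel in pairs.
- the binomial theorem — the summand does not match any term pattern of an expanded binomial power.
- telescoping — applicable, and directly so.


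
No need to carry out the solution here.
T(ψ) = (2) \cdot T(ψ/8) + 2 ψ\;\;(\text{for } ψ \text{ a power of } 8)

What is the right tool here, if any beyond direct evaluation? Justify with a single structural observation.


Diagnosis: the master substitution — treat m = log base 8 of ψ as the new clock: one recursion step advances m by one while ψ scales by 8.


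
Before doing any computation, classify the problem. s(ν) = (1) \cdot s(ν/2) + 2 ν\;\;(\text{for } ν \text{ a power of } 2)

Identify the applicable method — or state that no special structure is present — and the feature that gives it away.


Best approach: the master substitution — the argument contracts 2-fold per step: reindex ν exponentially and solve the linear recurrence in the new index.


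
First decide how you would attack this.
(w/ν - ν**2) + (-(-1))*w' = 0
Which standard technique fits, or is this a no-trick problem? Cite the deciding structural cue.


Method: a linear integrating factor — the unknown enters only to the first power against a nonzero forcing term — the integrating-factor template applies directly.


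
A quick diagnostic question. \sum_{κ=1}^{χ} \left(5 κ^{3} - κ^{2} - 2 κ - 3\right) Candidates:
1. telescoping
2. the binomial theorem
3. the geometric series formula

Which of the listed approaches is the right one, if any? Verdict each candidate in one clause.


Best approach: no special technique — the summand is a plain polynomial in κ (expanding first if it arrives factored); standard power-sum formulas evaluate it term by term.
- telescoping: as presented, consecutive terms share no shifted copy to cancel against — no rewrite is on display to change that.
- the binomial theorem — no binomial coefficients pair up with complementary powers here.
- the geometric series formula: dividing successive terms gives an index-dependent quantity, not a constant.


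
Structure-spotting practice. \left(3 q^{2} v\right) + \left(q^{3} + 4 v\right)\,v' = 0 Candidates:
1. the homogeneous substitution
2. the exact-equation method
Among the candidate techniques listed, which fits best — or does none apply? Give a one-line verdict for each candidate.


Diagnosis: the exact-equation method — d/dv of 3 q^{2} v equals d/dq of q^{3} + 4 v: the form is a total differential of one potential — integrate it exactly.
- the homogeneous substitution — solved for the derivative, the right side changes under joint scaling of the two variables.
- the exact-equation method — a fit — the right tool for this form.


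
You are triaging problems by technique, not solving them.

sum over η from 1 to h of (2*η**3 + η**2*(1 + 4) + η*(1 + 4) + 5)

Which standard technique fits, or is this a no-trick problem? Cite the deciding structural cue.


Diagnosis: no special technique — nothing telescopes and nothing is geometric; polynomial terms in η sum term by term.


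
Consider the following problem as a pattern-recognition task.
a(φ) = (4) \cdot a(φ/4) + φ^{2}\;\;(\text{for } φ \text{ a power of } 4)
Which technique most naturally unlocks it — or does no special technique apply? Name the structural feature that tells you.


Diagnosis: the master substitution — the argument contracts 4-fold per step: reindex φ exponentially and solve the linear recurrence in the new index.


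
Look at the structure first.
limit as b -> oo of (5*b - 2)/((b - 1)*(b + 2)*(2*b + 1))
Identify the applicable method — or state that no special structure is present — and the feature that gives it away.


Diagnosis: dominant-term comparison — as b grows, only the highest-degree terms matter — compare leading terms and read the limit off. l'Hôpital's at-infinity variant applies to the expression viewed as a single quotient; the leading-term comparison is the direct route.


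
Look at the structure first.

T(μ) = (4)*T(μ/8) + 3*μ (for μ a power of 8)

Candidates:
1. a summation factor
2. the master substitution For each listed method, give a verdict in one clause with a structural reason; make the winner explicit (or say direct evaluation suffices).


Diagnosis: the master substitution — the argument contracts 8-fold per step: reindex μ exponentially and solve the linear recurrence in the new index.
- a summation factor: the recursion divides its index rather than shifting it — there is no previous-term chain for a summation factor to telescope.
- the master substitution — applies; the problem has the shape this method handles.


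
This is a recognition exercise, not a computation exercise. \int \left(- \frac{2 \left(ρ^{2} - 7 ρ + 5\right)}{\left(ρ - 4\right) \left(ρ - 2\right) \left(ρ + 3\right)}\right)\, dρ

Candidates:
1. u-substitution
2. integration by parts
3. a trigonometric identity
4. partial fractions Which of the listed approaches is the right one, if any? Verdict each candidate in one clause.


Diagnosis: partial fractions — the bottom factors while the top stays lower-degree — split into simple fractions and integrate piece by piece.
- u-substitution: no subexpression of the integrand pairs with its own derivative as a factor — individual terms may offer their own substitutions, but any change of variable covering the whole integral would have to be constructed from outside the expression.
- integration by parts — the nonconstant-polynomial-times-standard-kernel pattern (an exp, sine, cosine, or logarithm partner) is absent.
- a trigonometric identity — there is no trigonometric structure at all — the integrand carries no sine or cosine to rewrite.
- partial fractions — yes, a natural case for it.


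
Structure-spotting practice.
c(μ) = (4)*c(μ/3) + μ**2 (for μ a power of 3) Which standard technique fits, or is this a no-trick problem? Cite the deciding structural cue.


Technique: the master substitution — the call at μ/3 makes this multiplicative recursion; the master-style substitution converts it to additive.


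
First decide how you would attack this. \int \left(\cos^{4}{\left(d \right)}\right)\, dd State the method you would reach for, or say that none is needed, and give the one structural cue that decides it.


Diagnosis: a trigonometric identity — the even trigonometric power \cos^{4}{\left(d \right)} reduces by a double-angle identity before any integration is attempted.


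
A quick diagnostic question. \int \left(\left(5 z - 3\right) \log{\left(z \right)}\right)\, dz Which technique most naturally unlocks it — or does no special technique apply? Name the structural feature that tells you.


Technique: integration by parts — the logarithm \log{\left(z \right)} has no power-rule antiderivative to read off directly, but its derivative is algebraic — so differentiate \log{\left(z \right)} and integrate the polynomial factor 5 z - 3.


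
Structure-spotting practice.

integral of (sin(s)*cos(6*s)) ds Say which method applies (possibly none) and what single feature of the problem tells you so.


Diagnosis: a trigonometric identity — two sinusoids at different rates multiply in sin(s)*cos(6*s); the product-to-sum identity uncouples them.


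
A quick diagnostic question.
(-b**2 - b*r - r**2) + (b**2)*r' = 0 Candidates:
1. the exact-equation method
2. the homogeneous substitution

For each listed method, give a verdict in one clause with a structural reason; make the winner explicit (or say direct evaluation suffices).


Method: the homogeneous substitution — solved for the derivative, the right side is unchanged under scaling b and r together — it depends only on the ratio r/b, so substitute a single ratio variable.
- the exact-equation method — the cross partial derivatives disagree, so no single potential exists.
- the homogeneous substitution — yes, a natural case for it.


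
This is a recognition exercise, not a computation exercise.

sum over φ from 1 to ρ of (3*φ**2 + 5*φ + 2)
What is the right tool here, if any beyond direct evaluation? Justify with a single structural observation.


Diagnosis: no special technique — every summand is a constant multiple of a power of φ — apply the standard power-sum identities one degree at a time.


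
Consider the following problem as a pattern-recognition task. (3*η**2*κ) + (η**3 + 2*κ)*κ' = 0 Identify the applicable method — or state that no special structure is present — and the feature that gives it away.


Technique: the exact-equation method — equality of cross partials is the green light — assemble the potential function term by term.


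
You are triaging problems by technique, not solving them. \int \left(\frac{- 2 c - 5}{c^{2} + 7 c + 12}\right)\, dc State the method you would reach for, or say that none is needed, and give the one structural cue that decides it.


Verdict: partial fractions — the bottom factors while the top stays lower-degree — split into simple fractions and integrate piece by piece.


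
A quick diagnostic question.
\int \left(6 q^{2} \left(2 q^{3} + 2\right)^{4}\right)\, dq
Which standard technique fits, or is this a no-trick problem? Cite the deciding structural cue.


Best approach: u-substitution — a chain-rule shadow: 6 q^{2} alongside a function of 2 q^{3} + 2 means u = 2 q^{3} + 2 unwinds the composition in one step. Multiplying out and using the power rule would succeed as well, just with far more bookkeeping.
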